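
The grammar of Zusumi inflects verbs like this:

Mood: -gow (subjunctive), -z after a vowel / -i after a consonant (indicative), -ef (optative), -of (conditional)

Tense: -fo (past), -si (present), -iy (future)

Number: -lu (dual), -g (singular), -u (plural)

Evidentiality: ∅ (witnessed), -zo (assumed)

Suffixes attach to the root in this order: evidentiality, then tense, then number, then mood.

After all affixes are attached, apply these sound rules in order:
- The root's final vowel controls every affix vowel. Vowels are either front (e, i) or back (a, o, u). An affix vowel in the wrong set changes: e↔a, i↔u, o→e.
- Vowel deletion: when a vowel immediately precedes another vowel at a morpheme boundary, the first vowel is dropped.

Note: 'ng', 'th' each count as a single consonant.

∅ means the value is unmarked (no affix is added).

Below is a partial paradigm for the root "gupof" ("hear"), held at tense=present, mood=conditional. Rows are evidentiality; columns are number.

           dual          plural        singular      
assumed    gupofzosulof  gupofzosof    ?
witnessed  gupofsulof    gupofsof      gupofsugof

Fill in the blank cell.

gupofzosugof

Attach evidentiality assumed -zo → gupofzo.
Attach tense present -si → gupofzosi.
Attach number singular -g → gupofzosig.
Attach mood conditional -of → gupofzosigof.
Apply vowel harmony: gupofzosigof → gupofzosugof.
Vowel deletion: no change.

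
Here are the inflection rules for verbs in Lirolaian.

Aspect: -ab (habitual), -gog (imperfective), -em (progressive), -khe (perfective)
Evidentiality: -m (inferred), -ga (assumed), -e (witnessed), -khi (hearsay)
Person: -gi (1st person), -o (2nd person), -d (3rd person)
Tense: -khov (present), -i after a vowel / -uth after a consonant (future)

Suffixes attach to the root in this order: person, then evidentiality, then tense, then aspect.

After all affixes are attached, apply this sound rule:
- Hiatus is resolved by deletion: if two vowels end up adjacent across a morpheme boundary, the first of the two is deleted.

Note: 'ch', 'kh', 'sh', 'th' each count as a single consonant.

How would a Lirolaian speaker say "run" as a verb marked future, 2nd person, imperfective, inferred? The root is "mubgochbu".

Attach person 2nd person -o → mubgochbuo.
Attach evidentiality inferred -m → mubgochbuom.
Attach tense future -uth (after consonant 'm') → mubgochbuomuth.
Attach aspect imperfective -gog → mubgochbuomuthgog.
Apply vowel deletion: mubgochbuomuthgog → mubgochbomuthgog.

mubgochbomuthgog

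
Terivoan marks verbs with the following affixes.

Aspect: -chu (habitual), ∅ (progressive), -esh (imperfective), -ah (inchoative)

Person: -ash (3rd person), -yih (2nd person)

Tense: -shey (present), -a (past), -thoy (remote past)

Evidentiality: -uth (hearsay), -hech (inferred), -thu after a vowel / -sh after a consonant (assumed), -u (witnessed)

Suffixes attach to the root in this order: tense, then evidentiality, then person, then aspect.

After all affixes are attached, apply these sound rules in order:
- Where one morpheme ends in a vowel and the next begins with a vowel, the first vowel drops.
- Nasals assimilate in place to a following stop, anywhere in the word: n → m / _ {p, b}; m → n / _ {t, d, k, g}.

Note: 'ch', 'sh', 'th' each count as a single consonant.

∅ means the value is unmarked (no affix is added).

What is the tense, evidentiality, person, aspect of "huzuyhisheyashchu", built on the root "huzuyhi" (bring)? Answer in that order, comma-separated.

Segment: huzuyhi-shey-u-ash-chu.
tense: -shey → present.
evidentiality: -u → witnessed.
person: -ash → 3rd person.
aspect: -chu → habitual.

present, witnessed, 3rd person, habitual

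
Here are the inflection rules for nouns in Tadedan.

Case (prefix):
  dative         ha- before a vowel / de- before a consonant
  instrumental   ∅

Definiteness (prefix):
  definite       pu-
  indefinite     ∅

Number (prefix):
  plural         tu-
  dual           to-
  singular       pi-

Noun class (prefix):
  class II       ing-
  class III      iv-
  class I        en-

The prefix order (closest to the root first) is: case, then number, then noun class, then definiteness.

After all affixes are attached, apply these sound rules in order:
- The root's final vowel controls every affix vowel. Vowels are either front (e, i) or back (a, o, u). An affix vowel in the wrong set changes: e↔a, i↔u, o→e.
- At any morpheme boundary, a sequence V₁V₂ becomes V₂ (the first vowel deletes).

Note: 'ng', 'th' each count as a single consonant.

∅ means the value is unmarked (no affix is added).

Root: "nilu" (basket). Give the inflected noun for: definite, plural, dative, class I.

Attach case dative de- (before consonant 'n') → denilu.
Attach number plural tu- → tudenilu.
Attach noun class class I en- → entudenilu.
Attach definiteness definite pu- → puentudenilu.
Apply vowel harmony: puentudenilu → puantudanilu.
Apply vowel deletion: puantudanilu → pantudanilu.

pantudanilu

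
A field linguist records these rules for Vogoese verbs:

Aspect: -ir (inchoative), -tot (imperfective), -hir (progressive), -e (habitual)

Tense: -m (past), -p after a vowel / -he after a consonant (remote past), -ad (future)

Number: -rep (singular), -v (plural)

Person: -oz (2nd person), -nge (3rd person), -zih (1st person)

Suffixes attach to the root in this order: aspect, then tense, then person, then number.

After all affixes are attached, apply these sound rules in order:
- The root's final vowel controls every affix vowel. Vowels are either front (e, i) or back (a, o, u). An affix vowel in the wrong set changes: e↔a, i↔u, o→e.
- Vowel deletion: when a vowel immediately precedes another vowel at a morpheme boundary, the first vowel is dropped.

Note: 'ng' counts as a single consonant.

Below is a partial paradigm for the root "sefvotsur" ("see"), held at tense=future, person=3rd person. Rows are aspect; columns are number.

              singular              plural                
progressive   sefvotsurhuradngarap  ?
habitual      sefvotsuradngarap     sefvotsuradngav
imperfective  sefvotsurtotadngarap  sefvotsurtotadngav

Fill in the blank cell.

Attach aspect progressive -hir → sefvotsurhir.
Attach tense future -ad → sefvotsurhirad.
Attach person 3rd person -nge → sefvotsurhiradnge.
Attach number plural -v → sefvotsurhiradngev.
Apply vowel harmony: sefvotsurhiradngev → sefvotsurhuradngav.
Vowel deletion: no change.

sefvotsurhuradngav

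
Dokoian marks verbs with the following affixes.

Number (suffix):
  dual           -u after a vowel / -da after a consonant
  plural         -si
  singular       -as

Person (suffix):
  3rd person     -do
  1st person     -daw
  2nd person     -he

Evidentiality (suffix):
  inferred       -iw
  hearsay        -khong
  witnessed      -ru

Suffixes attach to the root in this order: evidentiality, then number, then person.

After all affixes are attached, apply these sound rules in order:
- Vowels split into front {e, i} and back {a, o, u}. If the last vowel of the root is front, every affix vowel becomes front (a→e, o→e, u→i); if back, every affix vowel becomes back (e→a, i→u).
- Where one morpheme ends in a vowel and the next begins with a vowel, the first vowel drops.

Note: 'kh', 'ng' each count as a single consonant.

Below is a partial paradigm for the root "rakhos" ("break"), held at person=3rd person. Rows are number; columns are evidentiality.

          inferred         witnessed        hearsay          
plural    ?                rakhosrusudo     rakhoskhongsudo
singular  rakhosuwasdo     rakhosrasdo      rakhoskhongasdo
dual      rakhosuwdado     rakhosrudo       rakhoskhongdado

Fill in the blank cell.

rakhosuwsudo

Attach evidentiality inferred -iw → rakhosiw.
Attach number plural -si → rakhosiwsi.
Attach person 3rd person -do → rakhosiwsido.
Apply vowel harmony: rakhosiwsido → rakhosuwsudo.
Vowel deletion: no change.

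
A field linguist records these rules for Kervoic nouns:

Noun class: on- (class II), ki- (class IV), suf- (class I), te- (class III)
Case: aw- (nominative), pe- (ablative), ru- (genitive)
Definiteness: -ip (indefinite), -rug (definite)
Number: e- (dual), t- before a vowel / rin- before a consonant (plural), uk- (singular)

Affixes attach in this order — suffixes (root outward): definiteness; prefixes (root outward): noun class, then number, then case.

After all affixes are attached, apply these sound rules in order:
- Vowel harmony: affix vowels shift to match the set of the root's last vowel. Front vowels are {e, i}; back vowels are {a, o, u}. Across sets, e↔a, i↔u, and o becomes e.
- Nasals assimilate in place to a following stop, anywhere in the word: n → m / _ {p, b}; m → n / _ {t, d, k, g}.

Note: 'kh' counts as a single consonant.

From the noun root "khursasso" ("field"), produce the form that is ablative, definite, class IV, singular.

paukkukhursassorug

Attach definiteness definite -rug → khursassorug.
Attach noun class class IV ki- → kikhursassorug.
Attach number singular uk- → ukkikhursassorug.
Attach case ablative pe- → peukkikhursassorug.
Apply vowel harmony: peukkikhursassorug → paukkukhursassorug.
Nasal assimilation: no change.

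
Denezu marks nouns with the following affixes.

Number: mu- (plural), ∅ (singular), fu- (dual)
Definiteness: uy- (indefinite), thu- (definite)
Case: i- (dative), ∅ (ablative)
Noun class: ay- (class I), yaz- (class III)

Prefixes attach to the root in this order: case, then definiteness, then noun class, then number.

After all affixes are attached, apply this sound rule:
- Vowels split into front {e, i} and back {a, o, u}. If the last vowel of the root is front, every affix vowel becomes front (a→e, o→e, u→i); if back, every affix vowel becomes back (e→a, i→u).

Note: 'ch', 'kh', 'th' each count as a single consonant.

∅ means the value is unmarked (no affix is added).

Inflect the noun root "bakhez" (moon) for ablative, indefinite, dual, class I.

fieyiybakhez

case = ablative: zero marking, form stays bakhez.
Attach definiteness indefinite uy- → uybakhez.
Attach noun class class I ay- → ayuybakhez.
Attach number dual fu- → fuayuybakhez.
Apply vowel harmony: fuayuybakhez → fieyiybakhez.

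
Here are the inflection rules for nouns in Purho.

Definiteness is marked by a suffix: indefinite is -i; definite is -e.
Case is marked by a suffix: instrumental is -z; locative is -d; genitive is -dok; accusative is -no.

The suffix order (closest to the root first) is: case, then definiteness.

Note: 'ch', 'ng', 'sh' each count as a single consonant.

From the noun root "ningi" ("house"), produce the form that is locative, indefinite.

Attach case locative -d → ningid.
Attach definiteness indefinite -i → ningidi.

ningidi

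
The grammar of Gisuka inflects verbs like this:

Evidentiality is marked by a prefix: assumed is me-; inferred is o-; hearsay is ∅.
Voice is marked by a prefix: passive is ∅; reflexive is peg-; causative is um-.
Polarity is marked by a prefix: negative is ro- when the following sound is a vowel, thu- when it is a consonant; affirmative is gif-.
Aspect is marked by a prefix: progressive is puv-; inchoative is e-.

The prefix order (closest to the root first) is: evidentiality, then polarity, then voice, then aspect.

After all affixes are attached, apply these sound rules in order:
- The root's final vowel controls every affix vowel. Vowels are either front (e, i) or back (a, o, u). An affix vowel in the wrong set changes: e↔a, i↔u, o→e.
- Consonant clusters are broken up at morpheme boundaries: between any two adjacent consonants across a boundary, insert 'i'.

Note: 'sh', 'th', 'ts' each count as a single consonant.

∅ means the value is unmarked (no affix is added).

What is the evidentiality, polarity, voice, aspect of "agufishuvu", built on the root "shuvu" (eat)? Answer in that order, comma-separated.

Segment: e-gif-shuvu.
evidentiality: ∅ → hearsay.
polarity: gif- → affirmative.
voice: ∅ → passive.
aspect: e- → inchoative.

hearsay, affirmative, passive, inchoative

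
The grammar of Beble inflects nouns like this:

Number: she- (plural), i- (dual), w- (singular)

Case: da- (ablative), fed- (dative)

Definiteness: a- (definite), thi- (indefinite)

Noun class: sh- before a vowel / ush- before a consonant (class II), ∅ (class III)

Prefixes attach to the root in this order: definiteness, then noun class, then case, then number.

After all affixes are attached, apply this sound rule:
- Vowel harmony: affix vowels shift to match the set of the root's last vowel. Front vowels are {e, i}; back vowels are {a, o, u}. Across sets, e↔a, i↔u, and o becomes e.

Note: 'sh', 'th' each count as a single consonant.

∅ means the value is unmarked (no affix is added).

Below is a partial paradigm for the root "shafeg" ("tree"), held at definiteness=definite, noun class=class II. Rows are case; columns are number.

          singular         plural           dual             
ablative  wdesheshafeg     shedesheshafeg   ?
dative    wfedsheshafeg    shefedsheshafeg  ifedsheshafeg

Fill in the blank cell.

Attach definiteness definite a- → ashafeg.
Attach noun class class II sh- (before vowel 'a') → shashafeg.
Attach case ablative da- → dashashafeg.
Attach number dual i- → idashashafeg.
Apply vowel harmony: idashashafeg → idesheshafeg.

idesheshafeg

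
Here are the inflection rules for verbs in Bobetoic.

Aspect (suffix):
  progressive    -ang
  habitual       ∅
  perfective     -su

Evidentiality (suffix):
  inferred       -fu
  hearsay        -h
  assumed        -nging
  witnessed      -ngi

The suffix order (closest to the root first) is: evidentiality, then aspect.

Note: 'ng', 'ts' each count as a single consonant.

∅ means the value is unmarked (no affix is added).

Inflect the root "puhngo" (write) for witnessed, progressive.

puhngongiang

Attach evidentiality witnessed -ngi → puhngongi.
Attach aspect progressive -ang → puhngongiang.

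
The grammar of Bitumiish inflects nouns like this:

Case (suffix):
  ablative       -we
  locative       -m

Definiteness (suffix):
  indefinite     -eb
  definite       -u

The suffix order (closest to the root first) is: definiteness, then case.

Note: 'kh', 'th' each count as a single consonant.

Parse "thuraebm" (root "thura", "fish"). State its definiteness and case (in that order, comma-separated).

indefinite, locative

Segment: thura-eb-m.
definiteness: -eb → indefinite.
case: -m → locative.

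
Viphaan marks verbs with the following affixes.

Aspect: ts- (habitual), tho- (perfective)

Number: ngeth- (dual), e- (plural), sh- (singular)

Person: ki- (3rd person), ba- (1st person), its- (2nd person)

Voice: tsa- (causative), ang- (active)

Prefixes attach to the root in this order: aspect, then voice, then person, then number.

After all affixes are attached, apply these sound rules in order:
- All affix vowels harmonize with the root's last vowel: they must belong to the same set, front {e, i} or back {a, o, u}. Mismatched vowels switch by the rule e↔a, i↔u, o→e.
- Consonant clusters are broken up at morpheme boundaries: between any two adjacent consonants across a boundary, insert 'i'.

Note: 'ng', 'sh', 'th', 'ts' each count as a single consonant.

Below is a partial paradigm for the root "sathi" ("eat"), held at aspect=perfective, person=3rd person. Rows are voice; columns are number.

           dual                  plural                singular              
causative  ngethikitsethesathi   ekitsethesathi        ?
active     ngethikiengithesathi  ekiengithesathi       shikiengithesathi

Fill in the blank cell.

shikitsethesathi

Attach aspect perfective tho- → thosathi.
Attach voice causative tsa- → tsathosathi.
Attach person 3rd person ki- → kitsathosathi.
Attach number singular sh- → shkitsathosathi.
Apply vowel harmony: shkitsathosathi → shkitsethesathi.
Apply epenthesis: shkitsethesathi → shikitsethesathi.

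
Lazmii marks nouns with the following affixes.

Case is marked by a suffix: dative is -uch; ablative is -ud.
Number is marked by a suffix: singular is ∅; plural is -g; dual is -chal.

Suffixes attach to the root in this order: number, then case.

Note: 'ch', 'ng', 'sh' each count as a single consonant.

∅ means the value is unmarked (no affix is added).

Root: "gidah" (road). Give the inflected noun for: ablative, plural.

Attach number plural -g → gidahg.
Attach case ablative -ud → gidahgud.

gidahgud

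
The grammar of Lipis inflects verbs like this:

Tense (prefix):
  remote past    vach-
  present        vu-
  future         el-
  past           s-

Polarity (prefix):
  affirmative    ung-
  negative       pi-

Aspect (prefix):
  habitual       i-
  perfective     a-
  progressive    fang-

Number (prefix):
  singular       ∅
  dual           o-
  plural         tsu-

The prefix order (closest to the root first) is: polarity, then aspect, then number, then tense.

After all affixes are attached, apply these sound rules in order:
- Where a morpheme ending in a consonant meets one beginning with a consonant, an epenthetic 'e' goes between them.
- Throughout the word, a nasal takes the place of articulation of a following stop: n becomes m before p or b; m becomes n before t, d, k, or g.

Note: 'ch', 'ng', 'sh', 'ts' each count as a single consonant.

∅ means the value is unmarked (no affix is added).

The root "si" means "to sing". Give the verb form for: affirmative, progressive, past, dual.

sofangungesi

Attach polarity affirmative ung- → ungsi.
Attach aspect progressive fang- → fangungsi.
Attach number dual o- → ofangungsi.
Attach tense past s- → sofangungsi.
Apply epenthesis: sofangungsi → sofangungesi.
Nasal assimilation: no change.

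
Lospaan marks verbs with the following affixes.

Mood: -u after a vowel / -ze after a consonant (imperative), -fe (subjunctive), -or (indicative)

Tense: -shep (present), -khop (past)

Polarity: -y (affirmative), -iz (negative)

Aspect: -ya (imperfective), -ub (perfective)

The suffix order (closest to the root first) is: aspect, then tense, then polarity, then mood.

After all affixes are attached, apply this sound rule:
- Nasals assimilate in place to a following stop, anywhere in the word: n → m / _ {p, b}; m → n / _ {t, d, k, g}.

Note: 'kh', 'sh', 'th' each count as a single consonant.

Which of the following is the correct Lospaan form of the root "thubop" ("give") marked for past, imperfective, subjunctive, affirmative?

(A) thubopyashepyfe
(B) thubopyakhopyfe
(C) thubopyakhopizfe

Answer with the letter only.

B

Attach aspect imperfective -ya → thubopya.
Attach tense past -khop → thubopyakhop.
Attach polarity affirmative -y → thubopyakhopy.
Attach mood subjunctive -fe → thubopyakhopyfe.
Nasal assimilation: no change.
So the correct form is thubopyakhopyfe, option (B).
(A) thubopyashepyfe is wrong: it uses present instead of past for tense.
(C) thubopyakhopizfe is wrong: it uses negative instead of affirmative for polarity.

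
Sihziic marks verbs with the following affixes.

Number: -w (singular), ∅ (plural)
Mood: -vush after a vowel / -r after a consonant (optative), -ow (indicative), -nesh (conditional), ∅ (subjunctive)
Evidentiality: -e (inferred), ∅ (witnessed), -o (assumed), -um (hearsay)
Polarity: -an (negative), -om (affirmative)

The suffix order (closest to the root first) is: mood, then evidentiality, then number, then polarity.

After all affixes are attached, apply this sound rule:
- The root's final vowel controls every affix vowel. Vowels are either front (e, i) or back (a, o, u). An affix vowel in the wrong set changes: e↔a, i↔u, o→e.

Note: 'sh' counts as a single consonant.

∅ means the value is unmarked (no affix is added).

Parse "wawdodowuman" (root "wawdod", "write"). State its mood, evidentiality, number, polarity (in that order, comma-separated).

indicative, hearsay, plural, negative

Segment: wawdod-ow-um-an.
mood: -ow → indicative.
evidentiality: -um → hearsay.
number: ∅ → plural.
polarity: -an → negative.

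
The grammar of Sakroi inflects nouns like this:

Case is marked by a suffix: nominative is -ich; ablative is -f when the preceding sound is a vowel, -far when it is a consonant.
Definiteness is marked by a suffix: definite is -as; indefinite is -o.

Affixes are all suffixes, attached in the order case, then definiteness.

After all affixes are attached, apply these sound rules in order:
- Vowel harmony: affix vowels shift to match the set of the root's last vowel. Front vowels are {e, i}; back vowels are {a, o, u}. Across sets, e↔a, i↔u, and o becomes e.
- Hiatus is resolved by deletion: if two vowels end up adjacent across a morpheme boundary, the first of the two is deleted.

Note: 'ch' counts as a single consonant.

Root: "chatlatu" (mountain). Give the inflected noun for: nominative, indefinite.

chatlatucho

Attach case nominative -ich → chatlatuich.
Attach definiteness indefinite -o → chatlatuicho.
Apply vowel harmony: chatlatuicho → chatlatuucho.
Apply vowel deletion: chatlatuucho → chatlatucho.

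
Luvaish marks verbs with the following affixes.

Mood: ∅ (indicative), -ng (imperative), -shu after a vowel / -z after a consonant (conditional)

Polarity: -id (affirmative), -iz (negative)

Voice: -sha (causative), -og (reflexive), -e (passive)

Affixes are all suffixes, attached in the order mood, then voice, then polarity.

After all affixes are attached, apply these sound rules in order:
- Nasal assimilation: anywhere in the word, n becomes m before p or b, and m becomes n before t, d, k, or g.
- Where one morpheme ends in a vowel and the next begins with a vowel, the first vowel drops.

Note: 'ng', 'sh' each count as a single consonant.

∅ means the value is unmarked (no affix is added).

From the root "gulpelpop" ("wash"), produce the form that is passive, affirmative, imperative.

Attach mood imperative -ng → gulpelpopng.
Attach voice passive -e → gulpelpopnge.
Attach polarity affirmative -id → gulpelpopngeid.
Nasal assimilation: no change.
Apply vowel deletion: gulpelpopngeid → gulpelpopngid.

gulpelpopngid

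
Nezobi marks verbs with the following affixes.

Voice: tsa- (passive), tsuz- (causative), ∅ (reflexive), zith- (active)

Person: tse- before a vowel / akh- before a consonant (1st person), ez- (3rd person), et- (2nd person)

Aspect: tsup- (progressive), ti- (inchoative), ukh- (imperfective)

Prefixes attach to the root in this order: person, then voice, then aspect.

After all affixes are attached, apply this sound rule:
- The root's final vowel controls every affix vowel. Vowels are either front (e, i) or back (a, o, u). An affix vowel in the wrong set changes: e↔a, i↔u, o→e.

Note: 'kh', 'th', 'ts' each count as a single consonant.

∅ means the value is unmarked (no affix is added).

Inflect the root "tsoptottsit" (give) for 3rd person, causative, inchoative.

titsizeztsoptottsit

Attach person 3rd person ez- → eztsoptottsit.
Attach voice causative tsuz- → tsuzeztsoptottsit.
Attach aspect inchoative ti- → titsuzeztsoptottsit.
Apply vowel harmony: titsuzeztsoptottsit → titsizeztsoptottsit.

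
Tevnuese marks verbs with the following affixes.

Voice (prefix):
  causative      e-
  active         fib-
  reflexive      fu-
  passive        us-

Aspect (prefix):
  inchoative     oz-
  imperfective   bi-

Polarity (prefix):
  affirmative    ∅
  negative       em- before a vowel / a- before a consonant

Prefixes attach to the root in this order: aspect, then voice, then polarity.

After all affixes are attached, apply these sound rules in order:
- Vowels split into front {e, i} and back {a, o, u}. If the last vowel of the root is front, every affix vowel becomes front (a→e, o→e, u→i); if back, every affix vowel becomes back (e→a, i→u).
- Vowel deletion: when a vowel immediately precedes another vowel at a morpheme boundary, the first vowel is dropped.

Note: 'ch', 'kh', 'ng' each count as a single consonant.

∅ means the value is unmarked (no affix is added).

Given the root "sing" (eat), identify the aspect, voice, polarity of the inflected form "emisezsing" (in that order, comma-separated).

Segment: em-us-oz-sing.
aspect: oz- → inchoative.
voice: us- → passive.
polarity: em/a- → negative.

inchoative, passive, negative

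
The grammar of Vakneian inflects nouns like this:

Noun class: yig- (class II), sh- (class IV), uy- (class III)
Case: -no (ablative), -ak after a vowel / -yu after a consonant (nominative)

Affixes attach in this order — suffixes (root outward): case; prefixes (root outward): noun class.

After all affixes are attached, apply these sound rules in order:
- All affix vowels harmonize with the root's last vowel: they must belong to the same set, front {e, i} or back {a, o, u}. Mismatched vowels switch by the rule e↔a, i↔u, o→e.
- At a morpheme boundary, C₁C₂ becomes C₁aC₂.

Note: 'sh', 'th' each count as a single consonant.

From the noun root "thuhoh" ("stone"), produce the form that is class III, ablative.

Attach case ablative -no → thuhohno.
Attach noun class class III uy- → uythuhohno.
Vowel harmony: no change.
Apply epenthesis: uythuhohno → uyathuhohano.

uyathuhohano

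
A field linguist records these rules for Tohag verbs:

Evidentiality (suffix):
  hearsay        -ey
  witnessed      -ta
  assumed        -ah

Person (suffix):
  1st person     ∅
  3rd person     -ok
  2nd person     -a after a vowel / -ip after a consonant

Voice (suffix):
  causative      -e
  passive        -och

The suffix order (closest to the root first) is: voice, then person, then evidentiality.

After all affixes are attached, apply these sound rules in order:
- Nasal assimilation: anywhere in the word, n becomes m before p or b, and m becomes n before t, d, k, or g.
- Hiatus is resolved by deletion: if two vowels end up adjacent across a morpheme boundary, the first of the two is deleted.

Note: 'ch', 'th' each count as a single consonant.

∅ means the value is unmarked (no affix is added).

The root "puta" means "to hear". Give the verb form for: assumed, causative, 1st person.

Attach voice causative -e → putae.
person = 1st person: zero marking, form stays putae.
Attach evidentiality assumed -ah → putaeah.
Nasal assimilation: no change.
Apply vowel deletion: putaeah → putah.

putah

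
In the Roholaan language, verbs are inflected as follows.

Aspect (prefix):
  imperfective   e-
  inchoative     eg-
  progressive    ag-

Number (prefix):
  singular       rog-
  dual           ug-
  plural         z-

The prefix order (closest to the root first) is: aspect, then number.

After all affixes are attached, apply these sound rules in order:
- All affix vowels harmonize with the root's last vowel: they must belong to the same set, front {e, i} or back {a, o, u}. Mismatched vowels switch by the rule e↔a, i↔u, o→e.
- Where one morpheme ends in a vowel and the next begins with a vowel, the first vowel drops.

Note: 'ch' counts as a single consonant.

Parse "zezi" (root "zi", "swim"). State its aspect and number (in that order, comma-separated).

imperfective, plural

Segment: z-e-zi.
aspect: e- → imperfective.
number: z- → plural.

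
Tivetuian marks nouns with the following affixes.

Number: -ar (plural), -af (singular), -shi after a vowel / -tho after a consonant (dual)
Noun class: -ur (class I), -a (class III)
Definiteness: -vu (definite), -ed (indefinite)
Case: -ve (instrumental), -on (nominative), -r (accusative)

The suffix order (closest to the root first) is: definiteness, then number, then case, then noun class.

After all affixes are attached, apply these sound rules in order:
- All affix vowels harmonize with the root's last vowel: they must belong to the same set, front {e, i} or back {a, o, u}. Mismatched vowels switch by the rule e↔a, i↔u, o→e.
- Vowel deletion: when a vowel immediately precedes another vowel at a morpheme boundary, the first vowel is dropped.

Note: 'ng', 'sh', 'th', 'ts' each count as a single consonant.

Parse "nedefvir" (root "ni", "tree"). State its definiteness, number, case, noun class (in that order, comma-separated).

Segment: ni-ed-af-ve-ur.
definiteness: -ed → indefinite.
number: -af → singular.
case: -ve → instrumental.
noun class: -ur → class I.

indefinite, singular, instrumental, class I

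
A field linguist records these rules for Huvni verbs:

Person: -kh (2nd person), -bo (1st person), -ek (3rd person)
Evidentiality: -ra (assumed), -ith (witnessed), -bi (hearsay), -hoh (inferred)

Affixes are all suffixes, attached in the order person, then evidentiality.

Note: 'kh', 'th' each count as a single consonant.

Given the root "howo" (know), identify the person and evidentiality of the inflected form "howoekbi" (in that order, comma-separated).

Segment: howo-ek-bi.
person: -ek → 3rd person.
evidentiality: -bi → hearsay.

3rd person, hearsay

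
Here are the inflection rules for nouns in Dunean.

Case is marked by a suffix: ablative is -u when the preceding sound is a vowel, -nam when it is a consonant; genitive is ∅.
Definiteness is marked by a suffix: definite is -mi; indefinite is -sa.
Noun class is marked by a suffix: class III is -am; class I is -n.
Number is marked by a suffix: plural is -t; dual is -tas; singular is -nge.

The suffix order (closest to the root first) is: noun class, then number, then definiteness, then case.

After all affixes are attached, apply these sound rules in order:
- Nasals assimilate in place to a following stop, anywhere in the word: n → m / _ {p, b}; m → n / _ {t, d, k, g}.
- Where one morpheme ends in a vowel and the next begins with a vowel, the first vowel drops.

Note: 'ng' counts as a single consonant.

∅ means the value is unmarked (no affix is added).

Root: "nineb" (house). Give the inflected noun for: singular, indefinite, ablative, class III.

Attach noun class class III -am → ninebam.
Attach number singular -nge → ninebamnge.
Attach definiteness indefinite -sa → ninebamngesa.
Attach case ablative -u (after vowel 'a') → ninebamngesau.
Nasal assimilation: no change.
Apply vowel deletion: ninebamngesau → ninebamngesu.

ninebamngesu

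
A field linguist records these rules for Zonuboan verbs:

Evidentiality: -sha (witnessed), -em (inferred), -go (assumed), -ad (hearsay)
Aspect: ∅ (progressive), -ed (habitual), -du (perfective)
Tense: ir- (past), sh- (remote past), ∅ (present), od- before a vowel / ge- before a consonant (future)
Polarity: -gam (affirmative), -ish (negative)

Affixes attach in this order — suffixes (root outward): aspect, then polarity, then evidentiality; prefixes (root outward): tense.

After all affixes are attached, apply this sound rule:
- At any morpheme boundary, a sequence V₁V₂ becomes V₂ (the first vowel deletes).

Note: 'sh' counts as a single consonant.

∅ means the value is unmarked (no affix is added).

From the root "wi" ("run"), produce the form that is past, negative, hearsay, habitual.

irwedishad

Attach aspect habitual -ed → wied.
Attach polarity negative -ish → wiedish.
Attach evidentiality hearsay -ad → wiedishad.
Attach tense past ir- → irwiedishad.
Apply vowel deletion: irwiedishad → irwedishad.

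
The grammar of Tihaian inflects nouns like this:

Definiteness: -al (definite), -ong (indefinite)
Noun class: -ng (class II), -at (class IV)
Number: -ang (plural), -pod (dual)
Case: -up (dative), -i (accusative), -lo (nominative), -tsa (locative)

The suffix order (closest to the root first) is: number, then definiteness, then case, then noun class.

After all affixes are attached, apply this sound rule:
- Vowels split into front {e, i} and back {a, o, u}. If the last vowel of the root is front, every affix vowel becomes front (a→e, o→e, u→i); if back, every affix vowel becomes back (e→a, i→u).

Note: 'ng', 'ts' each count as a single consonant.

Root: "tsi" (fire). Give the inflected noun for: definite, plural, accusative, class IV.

tsiengeliet

Attach number plural -ang → tsiang.
Attach definiteness definite -al → tsiangal.
Attach case accusative -i → tsiangali.
Attach noun class class IV -at → tsiangaliat.
Apply vowel harmony: tsiangaliat → tsiengeliet.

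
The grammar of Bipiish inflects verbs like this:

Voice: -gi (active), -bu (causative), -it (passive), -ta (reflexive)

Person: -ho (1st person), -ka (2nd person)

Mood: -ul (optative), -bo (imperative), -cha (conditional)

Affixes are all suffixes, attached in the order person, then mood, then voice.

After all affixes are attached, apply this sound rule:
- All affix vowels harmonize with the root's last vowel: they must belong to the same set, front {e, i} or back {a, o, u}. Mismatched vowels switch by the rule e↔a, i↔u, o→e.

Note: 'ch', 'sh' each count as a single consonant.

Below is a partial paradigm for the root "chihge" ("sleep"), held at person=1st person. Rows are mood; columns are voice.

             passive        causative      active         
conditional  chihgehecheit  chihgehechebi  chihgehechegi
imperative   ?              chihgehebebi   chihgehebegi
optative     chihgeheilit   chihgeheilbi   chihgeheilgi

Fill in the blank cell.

Attach person 1st person -ho → chihgeho.
Attach mood imperative -bo → chihgehobo.
Attach voice passive -it → chihgehoboit.
Apply vowel harmony: chihgehoboit → chihgehebeit.

chihgehebeit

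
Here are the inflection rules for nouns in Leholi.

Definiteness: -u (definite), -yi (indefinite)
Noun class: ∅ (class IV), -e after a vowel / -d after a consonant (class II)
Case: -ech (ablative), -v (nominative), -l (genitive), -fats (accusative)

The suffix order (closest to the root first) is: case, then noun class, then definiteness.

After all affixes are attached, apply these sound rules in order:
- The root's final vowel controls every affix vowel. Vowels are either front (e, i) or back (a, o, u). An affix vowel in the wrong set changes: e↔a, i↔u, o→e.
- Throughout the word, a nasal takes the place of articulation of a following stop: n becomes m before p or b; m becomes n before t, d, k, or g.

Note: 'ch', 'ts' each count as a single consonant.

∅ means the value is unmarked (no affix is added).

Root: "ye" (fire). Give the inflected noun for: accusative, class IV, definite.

Attach case accusative -fats → yefats.
noun class = class IV: zero marking, form stays yefats.
Attach definiteness definite -u → yefatsu.
Apply vowel harmony: yefatsu → yefetsi.
Nasal assimilation: no change.

yefetsi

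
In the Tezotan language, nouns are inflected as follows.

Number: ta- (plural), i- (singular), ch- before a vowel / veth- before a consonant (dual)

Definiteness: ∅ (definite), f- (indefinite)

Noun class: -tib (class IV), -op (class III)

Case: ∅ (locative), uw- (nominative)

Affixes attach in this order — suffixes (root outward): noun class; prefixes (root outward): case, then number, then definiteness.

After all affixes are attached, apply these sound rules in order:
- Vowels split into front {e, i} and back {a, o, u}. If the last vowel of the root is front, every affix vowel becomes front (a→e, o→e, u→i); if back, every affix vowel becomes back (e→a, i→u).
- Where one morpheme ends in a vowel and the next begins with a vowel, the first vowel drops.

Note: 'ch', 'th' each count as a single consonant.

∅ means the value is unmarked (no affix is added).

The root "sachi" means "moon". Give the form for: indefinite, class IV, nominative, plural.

Attach case nominative uw- → uwsachi.
Attach noun class class IV -tib → uwsachitib.
Attach number plural ta- → tauwsachitib.
Attach definiteness indefinite f- → ftauwsachitib.
Apply vowel harmony: ftauwsachitib → fteiwsachitib.
Apply vowel deletion: fteiwsachitib → ftiwsachitib.

ftiwsachitib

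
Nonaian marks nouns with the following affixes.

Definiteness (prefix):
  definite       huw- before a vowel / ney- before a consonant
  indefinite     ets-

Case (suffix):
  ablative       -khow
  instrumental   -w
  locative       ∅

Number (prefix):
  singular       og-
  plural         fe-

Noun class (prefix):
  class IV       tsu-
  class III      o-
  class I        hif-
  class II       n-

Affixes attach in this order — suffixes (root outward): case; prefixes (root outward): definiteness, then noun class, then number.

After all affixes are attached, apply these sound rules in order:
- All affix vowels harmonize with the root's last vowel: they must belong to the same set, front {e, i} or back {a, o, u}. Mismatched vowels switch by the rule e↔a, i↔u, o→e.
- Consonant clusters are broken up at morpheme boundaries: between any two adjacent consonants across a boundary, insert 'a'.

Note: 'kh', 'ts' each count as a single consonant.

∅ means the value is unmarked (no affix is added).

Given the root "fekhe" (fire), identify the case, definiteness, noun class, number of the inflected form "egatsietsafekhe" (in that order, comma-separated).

Segment: og-tsu-ets-fekhe.
case: ∅ → locative.
definiteness: ets- → indefinite.
noun class: tsu- → class IV.
number: og- → singular.

locative, indefinite, class IV, singular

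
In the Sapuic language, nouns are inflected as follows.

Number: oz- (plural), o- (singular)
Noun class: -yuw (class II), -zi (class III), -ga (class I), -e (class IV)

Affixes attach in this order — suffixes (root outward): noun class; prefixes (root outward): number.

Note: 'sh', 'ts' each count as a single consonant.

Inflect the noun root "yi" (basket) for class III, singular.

Attach noun class class III -zi → yizi.
Attach number singular o- → oyizi.

oyizi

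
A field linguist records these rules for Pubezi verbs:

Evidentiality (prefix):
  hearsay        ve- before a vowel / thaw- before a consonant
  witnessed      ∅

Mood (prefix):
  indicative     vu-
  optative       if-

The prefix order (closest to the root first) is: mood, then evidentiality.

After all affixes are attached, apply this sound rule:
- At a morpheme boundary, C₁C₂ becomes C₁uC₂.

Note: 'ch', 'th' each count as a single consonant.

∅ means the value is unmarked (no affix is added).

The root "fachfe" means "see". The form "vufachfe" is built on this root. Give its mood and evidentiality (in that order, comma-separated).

Segment: vu-fachfe.
mood: vu- → indicative.
evidentiality: ∅ → witnessed.

indicative, witnessed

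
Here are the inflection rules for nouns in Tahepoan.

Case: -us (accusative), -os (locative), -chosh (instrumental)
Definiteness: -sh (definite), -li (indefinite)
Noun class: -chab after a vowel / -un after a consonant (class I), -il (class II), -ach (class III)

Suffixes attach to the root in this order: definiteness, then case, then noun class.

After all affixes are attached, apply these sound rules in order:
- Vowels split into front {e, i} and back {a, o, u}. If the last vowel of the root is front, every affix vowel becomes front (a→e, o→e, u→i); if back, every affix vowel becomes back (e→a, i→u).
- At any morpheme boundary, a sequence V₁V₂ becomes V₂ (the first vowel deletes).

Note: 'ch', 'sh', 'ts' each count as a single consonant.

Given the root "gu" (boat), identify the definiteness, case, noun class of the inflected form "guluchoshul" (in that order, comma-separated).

Segment: gu-li-chosh-il.
definiteness: -li → indefinite.
case: -chosh → instrumental.
noun class: -il → class II.

indefinite, instrumental, class II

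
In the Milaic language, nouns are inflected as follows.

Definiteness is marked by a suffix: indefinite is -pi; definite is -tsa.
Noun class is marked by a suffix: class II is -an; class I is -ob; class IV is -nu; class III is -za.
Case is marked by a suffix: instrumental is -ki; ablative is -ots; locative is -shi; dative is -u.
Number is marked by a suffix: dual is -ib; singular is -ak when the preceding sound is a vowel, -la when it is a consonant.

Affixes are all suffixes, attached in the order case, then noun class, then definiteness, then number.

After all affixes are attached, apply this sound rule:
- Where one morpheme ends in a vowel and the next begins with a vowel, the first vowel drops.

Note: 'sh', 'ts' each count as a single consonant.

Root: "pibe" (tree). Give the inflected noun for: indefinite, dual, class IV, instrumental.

Attach case instrumental -ki → pibeki.
Attach noun class class IV -nu → pibekinu.
Attach definiteness indefinite -pi → pibekinupi.
Attach number dual -ib → pibekinupiib.
Apply vowel deletion: pibekinupiib → pibekinupib.

pibekinupib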